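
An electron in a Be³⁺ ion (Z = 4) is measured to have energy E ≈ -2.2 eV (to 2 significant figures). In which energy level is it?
n = 10

The exact energy levels follow E_n = -13.6057 Z² / n² eV with Z = 4.

The measured value (-2.2 eV) is reported to only 2 significant figures, so we must test candidate n values and see which one matches to that precision.

Candidate energies:
  n = 8:  E = -13.6057 × 4² / 8² = -3.40143 eV
  n = 9:  E = -13.6057 × 4² / 9² = -2.68755 eV
  n = 10:  E = -13.6057 × 4² / 10² = -2.17691 eV  ← matches
  n = 11:  E = -13.6057 × 4² / 11² = -1.79910 eV
  n = 12:  E = -13.6057 × 4² / 12² = -1.51174 eV

Checking against the measurement of -2.2 eV (2 sig figs), only n = 10 agrees:
E_10 = -2.17691 eV, which rounds to -2.2 eV ✓

Therefore n = 10.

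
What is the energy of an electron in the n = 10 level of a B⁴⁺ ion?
-3.401425 eV

For hydrogen-like ions, the energy levels scale with Z²:
E_n = -13.6057 Z² / n² eV

For B⁴⁺ (Z = 5) at n = 10:
E_10 = -13.6057 × 5² / 10²
E_10 = -13.6057 × 25 / 100
E_10 = -340.1425 / 100
E_10 = -3.401425 eV

The energy is 25 times more negative than hydrogen at the same n due to the stronger nuclear charge.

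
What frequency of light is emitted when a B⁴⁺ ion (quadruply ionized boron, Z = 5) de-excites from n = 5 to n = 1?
7.89563e+16 Hz

First, find the transition energy:
E_5 = -13.6057 × 5² / 5² = -13.605700 eV
E_1 = -13.6057 × 5² / 1² = -340.142500 eV
|ΔE| = |E_1 - E_5| = 326.536800 eV

Convert to Joules: E = 326.536800 eV × (1.602177 × 10⁻¹⁹ J/eV) = 5.2316975e-17 J

Using E = hf:
f = E/h = 5.2316975e-17 J / (6.62607 × 10⁻³⁴ J·s)
f = 7.89563e+16 Hz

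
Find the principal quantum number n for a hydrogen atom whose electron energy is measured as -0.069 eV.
n = 14

The exact energy levels follow E_n = -13.6057 eV / n².

The measured value (-0.069 eV) is reported to only 2 significant figures, so we must test candidate n values and see which one matches to that precision.

Candidate energies:
  n = 12:  E = -13.6057/12² = -0.09448 eV
  n = 13:  E = -13.6057/13² = -0.08051 eV
  n = 14:  E = -13.6057/14² = -0.06942 eV  ← matches
  n = 15:  E = -13.6057/15² = -0.06047 eV
  n = 16:  E = -13.6057/16² = -0.05315 eV

Checking against the measurement of -0.069 eV (2 sig figs), only n = 14 agrees:
E_14 = -0.06942 eV, which rounds to -0.069 eV ✓

Therefore n = 14.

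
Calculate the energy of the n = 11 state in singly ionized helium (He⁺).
-0.4498 eV

For hydrogen-like ions, the energy levels scale with Z²:
E_n = -13.6057 Z² / n² eV

For He⁺ (Z = 2) at n = 11:
E_11 = -13.6057 × 2² / 11²
E_11 = -13.6057 × 4 / 121
E_11 = -54.4228 / 121
E_11 = -0.4498 eV

The energy is 4 times more negative than hydrogen at the same n due to the stronger nuclear charge.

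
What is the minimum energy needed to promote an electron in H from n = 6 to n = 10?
0.241879 eV

The energy levels of a hydrogen-like atom are E_n = -13.6057 eV / n².

Energy at n = 6: E_6 = -13.6057 / 6² = -0.377936111 eV
Energy at n = 10: E_10 = -13.6057 / 10² = -0.136057000 eV

The excitation energy is the difference:
ΔE = E_10 - E_6
ΔE = -0.136057000 - (-0.377936111)
ΔE = 0.241879 eV

Since this is positive, energy must be absorbed (photon absorption).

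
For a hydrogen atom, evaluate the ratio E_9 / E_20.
4.9383

Using E_n = -13.6057 Z² / n² eV with Z = 1:

E_9 = -13.6057 / 9² = -13.6057 / 81 = -0.1679716049 eV
E_20 = -13.6057 / 20² = -13.6057 / 400 = -0.0340142500 eV

The ratio is:
E_9/E_20 = (-0.1679716049) / (-0.0340142500)
E_9/E_20 = (-13.6057/81) / (-13.6057/400)
E_9/E_20 = 400/81
E_9/E_20 = 4.9383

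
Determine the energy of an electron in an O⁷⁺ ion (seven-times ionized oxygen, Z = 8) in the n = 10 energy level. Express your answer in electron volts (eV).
-8.71 eV

The energy levels of a hydrogen-like atom are given by:
E_n = -13.6057 Z² / n² eV  (with Z = 8 for O⁷⁺)

For n = 10:
E_10 = -13.6057 × 8² / 10²
E_10 = -13.6057 × 64 / 100
E_10 = -8.71 eV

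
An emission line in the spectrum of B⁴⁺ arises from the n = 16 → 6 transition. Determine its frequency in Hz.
1.963e+15 Hz

First, find the transition energy:
E_16 = -13.6057 × 5² / 16² = -1.328682 eV
E_6 = -13.6057 × 5² / 6² = -9.448403 eV
|ΔE| = |E_6 - E_16| = 8.119721 eV

Convert to Joules: E = 8.119721 eV × (1.602177 × 10⁻¹⁹ J/eV) = 1.30092e-18 J

Using E = hf:
f = E/h = 1.30092e-18 J / (6.62607 × 10⁻³⁴ J·s)
f = 1.963e+15 Hz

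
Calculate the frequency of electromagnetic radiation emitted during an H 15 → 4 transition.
1.910e+14 Hz

First, find the transition energy:
E_15 = -13.6057 / 15² = -0.06046978 eV
E_4 = -13.6057 / 4² = -0.85035625 eV
|ΔE| = |E_4 - E_15| = 0.78988647 eV

Convert to Joules: E = 0.78988647 eV × (1.602177 × 10⁻¹⁹ J/eV) = 1.26554e-19 J

Using E = hf:
f = E/h = 1.26554e-19 J / (6.62607 × 10⁻³⁴ J·s)
f = 1.910e+14 Hz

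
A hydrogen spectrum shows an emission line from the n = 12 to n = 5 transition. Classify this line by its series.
Pfund series

The spectral series in hydrogen are named based on the final (lower) energy level:
- Lyman series: n_final = 1 (ultraviolet)
- Balmer series: n_final = 2 (visible/near-UV)
- Paschen series: n_final = 3 (infrared)
- Brackett series: n_final = 4 (infrared)
- Pfund series: n_final = 5 (far infrared)

Since this transition ends at n = 5, it belongs to the Pfund series.

For reference, this 12 → 5 line has photon energy
ΔE = 13.6057 eV × (1/5² - 1/12²) = 0.449743972 eV,
corresponding to wavelength λ = hc/ΔE = 1239.84 eV·nm / 0.449743972 eV = 2756.768 nm in the far infrared region.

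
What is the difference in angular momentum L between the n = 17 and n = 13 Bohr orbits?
4.22e-34 J·s (or 4ℏ)

In the Bohr model, L_n = nℏ where ℏ = 1.0546e-34 J·s.

L_17 = 17ℏ = 1.7928e-33 J·s
L_13 = 13ℏ = 1.3710e-33 J·s

ΔL = L_17 - L_13 = (17 - 13)ℏ = 4ℏ
ΔL = 4 × 1.0546e-34 J·s = 4.22e-34 J·s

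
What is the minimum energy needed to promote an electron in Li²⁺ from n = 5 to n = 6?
1.49663 eV

The energy levels of a hydrogen-like atom are E_n = -13.6057 Z² eV / n².

Energy at n = 5: E_5 = -13.6057 × 3² / 5² = -4.89805200 eV
Energy at n = 6: E_6 = -13.6057 × 3² / 6² = -3.40142500 eV

The excitation energy is the difference:
ΔE = E_6 - E_5
ΔE = -3.40142500 - (-4.89805200)
ΔE = 1.49663 eV

Since this is positive, energy must be absorbed (photon absorption).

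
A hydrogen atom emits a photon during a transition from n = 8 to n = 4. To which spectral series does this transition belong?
Brackett series

The spectral series in hydrogen are named based on the final (lower) energy level:
- Lyman series: n_final = 1 (ultraviolet)
- Balmer series: n_final = 2 (visible/near-UV)
- Paschen series: n_final = 3 (infrared)
- Brackett series: n_final = 4 (infrared)
- Pfund series: n_final = 5 (far infrared)

Since this transition ends at n = 4, it belongs to the Brackett series.

For reference, this 8 → 4 line has photon energy
ΔE = 13.6057 eV × (1/4² - 1/8²) = 0.63776718750 eV,
corresponding to wavelength λ = hc/ΔE = 1239.84 eV·nm / 0.63776718750 eV = 1944.03228 nm in the infrared region.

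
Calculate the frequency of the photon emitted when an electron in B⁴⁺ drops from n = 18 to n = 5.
3.0360e+15 Hz

First, find the transition energy:
E_18 = -13.6057 × 5² / 18² = -1.049823 eV
E_5 = -13.6057 × 5² / 5² = -13.605700 eV
|ΔE| = |E_5 - E_18| = 12.555877 eV

Convert to Joules: E = 12.555877 eV × (1.602177 × 10⁻¹⁹ J/eV) = 2.011674e-18 J

Using E = hf:
f = E/h = 2.011674e-18 J / (6.62607 × 10⁻³⁴ J·s)
f = 3.0360e+15 Hz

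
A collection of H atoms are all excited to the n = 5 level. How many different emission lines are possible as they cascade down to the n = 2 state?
6

The electron can occupy levels n = 2, 3, ..., 5 during de-excitation — that is m = 5 - 2 + 1 = 4 distinct levels.

The number of distinct spectral lines equals the number of ways to choose 2 of these m levels (each pair gives one possible emission transition):

Number of lines = m(m-1)/2 = 4×3/2 = 6

These correspond to all possible transitions between the 4 levels:
5 → 4, 5 → 3, 5 → 2, 4 → 3, 4 → 2, 3 → 2

Each transition produces a photon with a unique energy (and thus wavelength). This count does not depend on Z.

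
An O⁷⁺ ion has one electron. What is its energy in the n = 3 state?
-96.75164 eV

For hydrogen-like ions, the energy levels scale with Z²:
E_n = -13.6057 Z² / n² eV

For O⁷⁺ (Z = 8) at n = 3:
E_3 = -13.6057 × 8² / 3²
E_3 = -13.6057 × 64 / 9
E_3 = -870.7648 / 9
E_3 = -96.75164 eV

The energy is 64 times more negative than hydrogen at the same n due to the stronger nuclear charge.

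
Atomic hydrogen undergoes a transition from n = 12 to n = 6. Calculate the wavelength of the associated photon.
4374.07263 nm

First, find the transition energy using E_n = -13.6057 / n² eV:
E_12 = -13.6057 / 12² = -0.09448402778 eV
E_6 = -13.6057 / 6² = -0.37793611111 eV

Photon energy: |ΔE| = |E_6 - E_12| = 0.28345208333 eV

Convert to wavelength using E = hc/λ with hc = 1239.84 eV·nm:
λ = hc/E = 1239.84 eV·nm / 0.28345208333 eV
λ = 4374.07263 nm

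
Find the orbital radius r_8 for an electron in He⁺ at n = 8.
1.6934 nm (or 16.9337 Å)

The Bohr radius formula is:
r_n = n² a₀ / Z

where a₀ = 0.0529177 nm is the Bohr radius.

For He⁺ (Z = 2) at n = 8:
r_8 = 8² × 0.0529177 nm / 2
r_8 = 64 × 0.0529177 nm / 2
r_8 = 3.38673 nm / 2
r_8 = 1.6934 nm

The electron orbits at approximately 1.6934 nm from the nucleus.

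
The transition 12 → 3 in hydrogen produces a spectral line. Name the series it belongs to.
Paschen series

The spectral series in hydrogen are named based on the final (lower) energy level:
- Lyman series: n_final = 1 (ultraviolet)
- Balmer series: n_final = 2 (visible/near-UV)
- Paschen series: n_final = 3 (infrared)
- Brackett series: n_final = 4 (infrared)
- Pfund series: n_final = 5 (far infrared)

Since this transition ends at n = 3, it belongs to the Paschen series.

For reference, this 12 → 3 line has photon energy
ΔE = 13.6057 eV × (1/3² - 1/12²) = 1.417260 eV,
corresponding to wavelength λ = hc/ΔE = 1239.84 eV·nm / 1.417260 eV = 874.81 nm in the infrared region.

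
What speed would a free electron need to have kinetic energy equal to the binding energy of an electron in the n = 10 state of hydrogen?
2.19e+05 m/s (or 0.073% of c)

The binding energy at n = 10 for hydrogen is:
E_10 = -13.6057/10² = -0.136057 eV
|E_10| = 0.136057 eV

Convert to Joules:
KE = 0.136057 eV × (1.602177 × 10⁻¹⁹ J/eV) = 2.1799e-20 J

Using KE = ½mv²:
v = √(2·KE/m_e)
v = √(2 × 2.1799e-20 J / 9.10938 × 10⁻³¹ kg)
v = 2.19e+05 m/s

This is approximately 0.073% the speed of light.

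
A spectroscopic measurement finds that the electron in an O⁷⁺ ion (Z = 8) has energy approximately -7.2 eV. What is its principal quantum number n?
n = 11

The exact energy levels follow E_n = -13.6057 Z² / n² eV with Z = 8.

The measured value (-7.2 eV) is reported to only 2 significant figures, so we must test candidate n values and see which one matches to that precision.

Candidate energies:
  n = 9:  E = -13.6057 × 8² / 9² = -10.75018 eV
  n = 10:  E = -13.6057 × 8² / 10² = -8.70765 eV
  n = 11:  E = -13.6057 × 8² / 11² = -7.19640 eV  ← matches
  n = 12:  E = -13.6057 × 8² / 12² = -6.04698 eV
  n = 13:  E = -13.6057 × 8² / 13² = -5.15245 eV

Checking against the measurement of -7.2 eV (2 sig figs), only n = 11 agrees:
E_11 = -7.19640 eV, which rounds to -7.2 eV ✓

Therefore n = 11.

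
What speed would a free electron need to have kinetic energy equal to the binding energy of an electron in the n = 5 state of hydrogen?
4.3754e+05 m/s (or 0.15% of c)

The binding energy at n = 5 for hydrogen is:
E_5 = -13.6057/5² = -0.54422800 eV
|E_5| = 0.54422800 eV

Convert to Joules:
KE = 0.54422800 eV × (1.602177 × 10⁻¹⁹ J/eV) = 8.719496e-20 J

Using KE = ½mv²:
v = √(2·KE/m_e)
v = √(2 × 8.719496e-20 J / 9.10938 × 10⁻³¹ kg)
v = 4.3754e+05 m/s

This is approximately 0.15% the speed of light.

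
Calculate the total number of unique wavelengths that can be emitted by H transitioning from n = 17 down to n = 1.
136

The electron can occupy levels n = 1, 2, ..., 17 during de-excitation — that is m = 17 - 1 + 1 = 17 distinct levels.

The number of distinct spectral lines equals the number of ways to choose 2 of these m levels (each pair gives one possible emission transition):

Number of lines = m(m-1)/2 = 17×16/2 = 136

These correspond to all possible transitions between the 17 levels:
17 → 16, 17 → 15, 17 → 14, 17 → 13, 17 → 12, 17 → 11, 17 → 10, 17 → 9...

Each transition produces a photon with a unique energy (and thus wavelength). This count does not depend on Z.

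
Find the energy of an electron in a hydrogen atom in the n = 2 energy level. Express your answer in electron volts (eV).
-3.40143 eV

The energy levels of a hydrogen-like atom are given by:
E_n = -13.6057 eV / n²

For n = 2:
E_2 = -13.6057 eV / 2²
E_2 = -13.6057 eV / 4
E_2 = -3.40143 eV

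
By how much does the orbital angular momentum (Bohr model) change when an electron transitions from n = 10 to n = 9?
1.0546e-34 J·s (or 1ℏ)

In the Bohr model, L_n = nℏ where ℏ = 1.054572e-34 J·s.

L_10 = 10ℏ = 1.054572e-33 J·s
L_9 = 9ℏ = 9.491148e-34 J·s

ΔL = L_10 - L_9 = (10 - 9)ℏ = 1ℏ
ΔL = 1 × 1.054572e-34 J·s = 1.0546e-34 J·s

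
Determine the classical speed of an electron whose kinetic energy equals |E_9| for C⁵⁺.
1.458e+06 m/s (or 0.48649% of c)

The binding energy at n = 9 for C⁵⁺ is:
E_9 = -13.6057 × 6²/9² = -6.0469778 eV
|E_9| = 6.0469778 eV

Convert to Joules:
KE = 6.0469778 eV × (1.602177 × 10⁻¹⁹ J/eV) = 9.68833e-19 J

Using KE = ½mv²:
v = √(2·KE/m_e)
v = √(2 × 9.68833e-19 J / 9.10938 × 10⁻³¹ kg)
v = 1.458e+06 m/s

This is approximately 0.48649% the speed of light.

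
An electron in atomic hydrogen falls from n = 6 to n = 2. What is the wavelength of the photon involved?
410.069 nm

First, find the transition energy using E_n = -13.6057 / n² eV:
E_6 = -13.6057 / 6² = -0.3779361 eV
E_2 = -13.6057 / 2² = -3.4014250 eV

Photon energy: |ΔE| = |E_2 - E_6| = 3.0234889 eV

Convert to wavelength using E = hc/λ with hc = 1239.84 eV·nm:
λ = hc/E = 1239.84 eV·nm / 3.0234889 eV
λ = 410.069 nm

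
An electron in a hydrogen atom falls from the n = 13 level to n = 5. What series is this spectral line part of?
Pfund series

The spectral series in hydrogen are named based on the final (lower) energy level:
- Lyman series: n_final = 1 (ultraviolet)
- Balmer series: n_final = 2 (visible/near-UV)
- Paschen series: n_final = 3 (infrared)
- Brackett series: n_final = 4 (infrared)
- Pfund series: n_final = 5 (far infrared)

Since this transition ends at n = 5, it belongs to the Pfund series.

For reference, this 13 → 5 line has photon energy
ΔE = 13.6057 eV × (1/5² - 1/13²) = 0.46372090 eV,
corresponding to wavelength λ = hc/ΔE = 1239.84 eV·nm / 0.46372090 eV = 2673.68 nm in the far infrared region.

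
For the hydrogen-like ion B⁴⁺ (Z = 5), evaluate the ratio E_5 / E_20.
16.0000

Using E_n = -13.6057 Z² / n² eV with Z = 5:

E_5 = -13.6057 × 5² / 5² = -340.1425 / 25 = -13.6057000000 eV
E_20 = -13.6057 × 5² / 20² = -340.1425 / 400 = -0.8503562500 eV

The ratio is:
E_5/E_20 = (-13.6057000000) / (-0.8503562500)
E_5/E_20 = (-340.1425/25) / (-340.1425/400)
E_5/E_20 = 400/25
E_5/E_20 = 16.0000
(Note: the Z² factors cancel in the ratio.)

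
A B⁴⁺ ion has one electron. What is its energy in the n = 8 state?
-5.3147 eV

For hydrogen-like ions, the energy levels scale with Z²:
E_n = -13.6057 Z² / n² eV

For B⁴⁺ (Z = 5) at n = 8:
E_8 = -13.6057 × 5² / 8²
E_8 = -13.6057 × 25 / 64
E_8 = -340.1425 / 64
E_8 = -5.3147 eV

The energy is 25 times more negative than hydrogen at the same n due to the stronger nuclear charge.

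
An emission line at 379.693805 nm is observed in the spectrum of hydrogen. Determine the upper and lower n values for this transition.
n = 10 → n = 2

First, find the photon energy from the wavelength (hc = 1239.84 eV·nm):
E = hc/λ = 1239.84 eV·nm / 379.693805 nm = 3.2653680 eV

The energy levels of hydrogen satisfy E_n = -13.6057 / n² eV, so an emission n_i → n_f releases
ΔE = 13.6057 × (1/n_f² − 1/n_i²) eV.

Setting ΔE equal to the photon energy:
1/n_f² − 1/n_i² = 3.2653680 / 13.6057 = 0.24000000

Since 1/n_i² must be positive, we need 1/n_f² > 0.24000000, i.e. n_f ≤ 2. For each allowed n_f, solve n_i = (1/n_f² − 0.24000000)^(−1/2) and check whether it is a whole number:
  n_f = 1: 1/n_i² = 1.00000000 − 0.24000000 = 0.76000000 → n_i = 1.147  (not an integer) ✗
  n_f = 2: 1/n_i² = 0.25000000 − 0.24000000 = 0.01000000 → n_i = 10.000  → integer, n_i = 10 ✓

Only n_f = 2 gives an integer upper level, n_i = 10.

The transition is from n = 10 to n = 2 (emission).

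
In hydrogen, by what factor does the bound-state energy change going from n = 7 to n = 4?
3.06250

Using E_n = -13.6057 Z² / n² eV with Z = 1:

E_4 = -13.6057 / 4² = -13.6057 / 16 = -0.85035625000 eV
E_7 = -13.6057 / 7² = -13.6057 / 49 = -0.27766734694 eV

The ratio is:
E_4/E_7 = (-0.85035625000) / (-0.27766734694)
E_4/E_7 = (-13.6057/16) / (-13.6057/49)
E_4/E_7 = 49/16
E_4/E_7 = 3.06250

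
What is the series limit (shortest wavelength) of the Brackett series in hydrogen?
1458.024 nm

The series limit corresponds to the transition from n = ∞ to n = 4.
This is the highest energy (shortest wavelength) transition in the Brackett series.

E_∞ = 0 eV
E_4 = -13.6057 / 4² = -0.850356250 eV

Energy at series limit:
ΔE = E_∞ - E_4 = 0 - (-0.850356250) = 0.850356250 eV
λ = hc/E = 1239.84 eV·nm / 0.850356250 eV = 1458.024 nm

This energy equals the ionization energy from the n = 4 state of hydrogen.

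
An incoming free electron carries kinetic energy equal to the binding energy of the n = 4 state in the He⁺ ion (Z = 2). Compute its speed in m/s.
1.094e+06 m/s (or 0.36% of c)

The binding energy at n = 4 for He⁺ is:
E_4 = -13.6057 × 2²/4² = -3.401425 eV
|E_4| = 3.401425 eV

Convert to Joules:
KE = 3.401425 eV × (1.602177 × 10⁻¹⁹ J/eV) = 5.44968e-19 J

Using KE = ½mv²:
v = √(2·KE/m_e)
v = √(2 × 5.44968e-19 J / 9.10938 × 10⁻³¹ kg)
v = 1.094e+06 m/s

This is approximately 0.36% the speed of light.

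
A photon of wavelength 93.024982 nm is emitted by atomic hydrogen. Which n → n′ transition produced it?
n = 7 → n = 1

First, find the photon energy from the wavelength (hc = 1239.84 eV·nm):
E = hc/λ = 1239.84 eV·nm / 93.024982 nm = 13.328033 eV

The energy levels of hydrogen satisfy E_n = -13.6057 / n² eV, so an emission n_i → n_f releases
ΔE = 13.6057 × (1/n_f² − 1/n_i²) eV.

Setting ΔE equal to the photon energy:
1/n_f² − 1/n_i² = 13.328033 / 13.6057 = 0.97959186

Since 1/n_i² must be positive, we need 1/n_f² > 0.97959186, i.e. n_f ≤ 1. For each allowed n_f, solve n_i = (1/n_f² − 0.97959186)^(−1/2) and check whether it is a whole number:
  n_f = 1: 1/n_i² = 1.00000000 − 0.97959186 = 0.02040814 → n_i = 7.000  → integer, n_i = 7 ✓

Only n_f = 1 gives an integer upper level, n_i = 7.

The transition is from n = 7 to n = 1 (emission).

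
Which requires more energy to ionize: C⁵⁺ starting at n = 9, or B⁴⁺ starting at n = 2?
B⁴⁺ at n = 2 (E = -85.036 eV)

Using E_n = -13.6057 Z² / n² eV:

C⁵⁺ (Z = 6) at n = 9:
E = -13.6057 × 6² / 9² = -13.6057 × 36 / 81 = -6.046978 eV

B⁴⁺ (Z = 5) at n = 2:
E = -13.6057 × 5² / 2² = -13.6057 × 25 / 4 = -85.035625 eV

Since -85.035625 eV < -6.046978 eV,
B⁴⁺ at n = 2 is more tightly bound (requires more energy to ionize).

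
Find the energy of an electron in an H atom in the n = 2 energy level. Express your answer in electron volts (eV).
-3.40 eV

The energy levels of a hydrogen-like atom are given by:
E_n = -13.6057 eV / n²

For n = 2:
E_2 = -13.6057 eV / 2²
E_2 = -13.6057 eV / 4
E_2 = -3.40 eV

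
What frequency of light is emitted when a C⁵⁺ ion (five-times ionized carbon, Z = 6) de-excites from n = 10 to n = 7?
1.23e+15 Hz

First, find the transition energy:
E_10 = -13.6057 × 6² / 10² = -4.898052 eV
E_7 = -13.6057 × 6² / 7² = -9.996024 eV
|ΔE| = |E_7 - E_10| = 5.097972 eV

Convert to Joules: E = 5.097972 eV × (1.602177 × 10⁻¹⁹ J/eV) = 8.1679e-19 J

Using E = hf:
f = E/h = 8.1679e-19 J / (6.62607 × 10⁻³⁴ J·s)
f = 1.23e+15 Hz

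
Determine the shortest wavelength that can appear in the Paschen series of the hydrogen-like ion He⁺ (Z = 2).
205.034655 nm

The series limit corresponds to the transition from n = ∞ to n = 3.
This is the highest energy (shortest wavelength) transition in the Paschen series.

E_∞ = 0 eV
E_3 = -13.6057 × 2² / 3² = -6.0469777778 eV

Energy at series limit:
ΔE = E_∞ - E_3 = 0 - (-6.0469777778) = 6.0469777778 eV
λ = hc/E = 1239.84 eV·nm / 6.0469777778 eV = 205.034655 nm

This energy equals the ionization energy from the n = 3 state of He⁺.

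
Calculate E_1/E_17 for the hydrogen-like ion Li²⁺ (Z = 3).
289.0000

Using E_n = -13.6057 Z² / n² eV with Z = 3:

E_1 = -13.6057 × 3² / 1² = -122.4513 / 1 = -122.4513000000 eV
E_17 = -13.6057 × 3² / 17² = -122.4513 / 289 = -0.4237069204 eV

The ratio is:
E_1/E_17 = (-122.4513000000) / (-0.4237069204)
E_1/E_17 = (-122.4513/1) / (-122.4513/289)
E_1/E_17 = 289/1
E_1/E_17 = 289.0000
(Note: the Z² factors cancel in the ratio.)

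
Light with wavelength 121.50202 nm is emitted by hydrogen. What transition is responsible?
n = 2 → n = 1

First, find the photon energy from the wavelength (hc = 1239.84 eV·nm):
E = hc/λ = 1239.84 eV·nm / 121.50202 nm = 10.204275 eV

The energy levels of hydrogen satisfy E_n = -13.6057 / n² eV, so an emission n_i → n_f releases
ΔE = 13.6057 × (1/n_f² − 1/n_i²) eV.

Setting ΔE equal to the photon energy:
1/n_f² − 1/n_i² = 10.204275 / 13.6057 = 0.75000000

Since 1/n_i² must be positive, we need 1/n_f² > 0.75000000, i.e. n_f ≤ 1. For each allowed n_f, solve n_i = (1/n_f² − 0.75000000)^(−1/2) and check whether it is a whole number:
  n_f = 1: 1/n_i² = 1.00000000 − 0.75000000 = 0.25000000 → n_i = 2.000  → integer, n_i = 2 ✓

Only n_f = 1 gives an integer upper level, n_i = 2.

The transition is from n = 2 to n = 1 (emission).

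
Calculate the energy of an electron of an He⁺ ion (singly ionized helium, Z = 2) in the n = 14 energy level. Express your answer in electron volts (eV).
-0.2777 eV

The energy levels of a hydrogen-like atom are given by:
E_n = -13.6057 Z² / n² eV  (with Z = 2 for He⁺)

For n = 14:
E_14 = -13.6057 × 2² / 14²
E_14 = -13.6057 × 4 / 196
E_14 = -0.2777 eV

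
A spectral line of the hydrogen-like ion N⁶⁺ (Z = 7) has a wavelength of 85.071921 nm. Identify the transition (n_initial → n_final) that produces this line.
n = 13 → n = 6

First, find the photon energy from the wavelength (hc = 1239.84 eV·nm):
E = hc/λ = 1239.84 eV·nm / 85.071921 nm = 14.574021 eV

The energy levels of N⁶⁺ satisfy E_n = -13.6057 × 7² / n² eV, so an emission n_i → n_f releases
ΔE = 13.6057 × 7² × (1/n_f² − 1/n_i²) eV.

Setting ΔE equal to the photon energy:
1/n_f² − 1/n_i² = 14.574021 / (13.6057 × 7²) = 0.021860617

Since 1/n_i² must be positive, we need 1/n_f² > 0.021860617, i.e. n_f ≤ 6. For each allowed n_f, solve n_i = (1/n_f² − 0.021860617)^(−1/2) and check whether it is a whole number:
  n_f = 1: 1/n_i² = 1.000000000 − 0.021860617 = 0.978139383 → n_i = 1.011  (not an integer) ✗
  n_f = 2: 1/n_i² = 0.250000000 − 0.021860617 = 0.228139383 → n_i = 2.094  (not an integer) ✗
  n_f = 3: 1/n_i² = 0.111111111 − 0.021860617 = 0.089250494 → n_i = 3.347  (not an integer) ✗
  n_f = 4: 1/n_i² = 0.062500000 − 0.021860617 = 0.040639383 → n_i = 4.961  (not an integer) ✗
  n_f = 5: 1/n_i² = 0.040000000 − 0.021860617 = 0.018139383 → n_i = 7.425  (not an integer) ✗
  n_f = 6: 1/n_i² = 0.027777778 − 0.021860617 = 0.005917161 → n_i = 13.000  → integer, n_i = 13 ✓

Only n_f = 6 gives an integer upper level, n_i = 13.

The transition is from n = 13 to n = 6 (emission).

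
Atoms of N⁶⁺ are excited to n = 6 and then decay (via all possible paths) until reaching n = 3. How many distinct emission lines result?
6

The electron can occupy levels n = 3, 4, ..., 6 during de-excitation — that is m = 6 - 3 + 1 = 4 distinct levels.

The number of distinct spectral lines equals the number of ways to choose 2 of these m levels (each pair gives one possible emission transition):

Number of lines = m(m-1)/2 = 4×3/2 = 6

These correspond to all possible transitions between the 4 levels:
6 → 5, 6 → 4, 6 → 3, 5 → 4, 5 → 3, 4 → 3

Each transition produces a photon with a unique energy (and thus wavelength). This count does not depend on Z.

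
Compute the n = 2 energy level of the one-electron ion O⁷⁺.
-217.691 eV

For hydrogen-like ions, the energy levels scale with Z²:
E_n = -13.6057 Z² / n² eV

For O⁷⁺ (Z = 8) at n = 2:
E_2 = -13.6057 × 8² / 2²
E_2 = -13.6057 × 64 / 4
E_2 = -870.7648 / 4
E_2 = -217.691 eV

The energy is 64 times more negative than hydrogen at the same n due to the stronger nuclear charge.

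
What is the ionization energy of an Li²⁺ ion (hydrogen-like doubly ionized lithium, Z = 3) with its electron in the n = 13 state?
0.72 eV

The ionization energy is the energy needed to remove the electron completely (n → ∞).

For a hydrogen-like ion with Z = 3, E_n = -13.6057 Z² / n² eV.

At n = 13: E_13 = -13.6057 × 3² / 13² = -0.72456 eV
At n = ∞: E_∞ = 0 eV

Ionization energy = E_∞ - E_13 = 0 - (-0.72456) = 0.72456 eV
Ionization energy ≈ 0.72 eV

This is also called the binding energy of the electron in state n = 13.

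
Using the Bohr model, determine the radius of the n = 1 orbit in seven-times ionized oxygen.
0.0066 nm (or 0.0662 Å)

The Bohr radius formula is:
r_n = n² a₀ / Z

where a₀ = 0.0529177 nm is the Bohr radius.

For O⁷⁺ (Z = 8) at n = 1:
r_1 = 1² × 0.0529177 nm / 8
r_1 = 1 × 0.0529177 nm / 8
r_1 = 0.05292 nm / 8
r_1 = 0.0066 nm

The electron orbits at approximately 0.0066 nm from the nucleus.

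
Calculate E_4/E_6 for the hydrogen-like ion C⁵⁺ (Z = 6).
2.2500

Using E_n = -13.6057 Z² / n² eV with Z = 6:

E_4 = -13.6057 × 6² / 4² = -489.8052 / 16 = -30.6128250000 eV
E_6 = -13.6057 × 6² / 6² = -489.8052 / 36 = -13.6057000000 eV

The ratio is:
E_4/E_6 = (-30.6128250000) / (-13.6057000000)
E_4/E_6 = (-489.8052/16) / (-489.8052/36)
E_4/E_6 = 36/16
E_4/E_6 = 2.2500
(Note: the Z² factors cancel in the ratio.)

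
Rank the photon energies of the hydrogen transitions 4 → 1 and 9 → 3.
4 → 1

Calculate the energy for each transition:

Transition 4 → 1:
ΔE₁ = |E_1 - E_4| = |-13.6057/1² - (-13.6057/4²)|
ΔE₁ = |-13.605700000000 - (-0.850356250000)| = 12.755343750 eV

Transition 9 → 3:
ΔE₂ = |E_3 - E_9| = |-13.6057/3² - (-13.6057/9²)|
ΔE₂ = |-1.511744444444 - (-0.167971604938)| = 1.343772840 eV

Since 12.755343750 eV > 1.343772840 eV, the transition 4 → 1 emits the more energetic photon.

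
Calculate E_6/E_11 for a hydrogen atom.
3.361111

Using E_n = -13.6057 Z² / n² eV with Z = 1:

E_6 = -13.6057 / 6² = -13.6057 / 36 = -0.377936111111 eV
E_11 = -13.6057 / 11² = -13.6057 / 121 = -0.112443801653 eV

The ratio is:
E_6/E_11 = (-0.377936111111) / (-0.112443801653)
E_6/E_11 = (-13.6057/36) / (-13.6057/121)
E_6/E_11 = 121/36
E_6/E_11 = 3.361111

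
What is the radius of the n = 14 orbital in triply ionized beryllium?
2.5930 nm (or 25.9297 Å)

The Bohr radius formula is:
r_n = n² a₀ / Z

where a₀ = 0.0529177 nm is the Bohr radius.

For Be³⁺ (Z = 4) at n = 14:
r_14 = 14² × 0.0529177 nm / 4
r_14 = 196 × 0.0529177 nm / 4
r_14 = 10.37187 nm / 4
r_14 = 2.5930 nm

The electron orbits at approximately 2.5930 nm from the nucleus.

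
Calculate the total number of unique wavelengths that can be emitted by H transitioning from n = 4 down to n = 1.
6

The electron can occupy levels n = 1, 2, ..., 4 during de-excitation — that is m = 4 - 1 + 1 = 4 distinct levels.

The number of distinct spectral lines equals the number of ways to choose 2 of these m levels (each pair gives one possible emission transition):

Number of lines = m(m-1)/2 = 4×3/2 = 6

These correspond to all possible transitions between the 4 levels:
4 → 3, 4 → 2, 4 → 1, 3 → 2, 3 → 1, 2 → 1

Each transition produces a photon with a unique energy (and thus wavelength). This count does not depend on Z.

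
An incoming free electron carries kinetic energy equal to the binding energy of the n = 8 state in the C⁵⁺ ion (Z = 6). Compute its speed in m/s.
1.64e+06 m/s (or 0.55% of c)

The binding energy at n = 8 for C⁵⁺ is:
E_8 = -13.6057 × 6²/8² = -7.65321 eV
|E_8| = 7.65321 eV

Convert to Joules:
KE = 7.65321 eV × (1.602177 × 10⁻¹⁹ J/eV) = 1.2262e-18 J

Using KE = ½mv²:
v = √(2·KE/m_e)
v = √(2 × 1.2262e-18 J / 9.10938 × 10⁻³¹ kg)
v = 1.64e+06 m/s

This is approximately 0.55% the speed of light.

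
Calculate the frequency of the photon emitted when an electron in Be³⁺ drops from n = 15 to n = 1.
5.24036e+16 Hz

First, find the transition energy:
E_15 = -13.6057 × 4² / 15² = -0.967516 eV
E_1 = -13.6057 × 4² / 1² = -217.691200 eV
|ΔE| = |E_1 - E_15| = 216.723684 eV

Convert to Joules: E = 216.723684 eV × (1.602177 × 10⁻¹⁹ J/eV) = 3.4722970e-17 J

Using E = hf:
f = E/h = 3.4722970e-17 J / (6.62607 × 10⁻³⁴ J·s)
f = 5.24036e+16 Hz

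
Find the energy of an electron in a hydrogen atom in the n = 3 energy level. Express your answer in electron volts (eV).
-1.511744 eV

The energy levels of a hydrogen-like atom are given by:
E_n = -13.6057 eV / n²

For n = 3:
E_3 = -13.6057 eV / 3²
E_3 = -13.6057 eV / 9
E_3 = -1.511744 eV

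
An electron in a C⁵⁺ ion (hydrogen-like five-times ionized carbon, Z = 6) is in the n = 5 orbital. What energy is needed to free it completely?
19.59221 eV

The ionization energy is the energy needed to remove the electron completely (n → ∞).

For a hydrogen-like ion with Z = 6, E_n = -13.6057 Z² / n² eV.

At n = 5: E_5 = -13.6057 × 6² / 5² = -19.59220800 eV
At n = ∞: E_∞ = 0 eV

Ionization energy = E_∞ - E_5 = 0 - (-19.59220800) = 19.59220800 eV
Ionization energy ≈ 19.59221 eV

This is also called the binding energy of the electron in state n = 5.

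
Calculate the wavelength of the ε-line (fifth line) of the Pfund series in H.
3037.55044 nm

The lines of a series are numbered from the longest wavelength (smallest ΔE) outward; the fifth line is the transition from n = n_f + 5 to n_f.
The Pfund series has all transitions ending at n_f = 5.

For H, the fifth line (ε-line) is the jump from n = 10 to n = 5:
E_10 = -13.6057 / 10² = -0.13605700000 eV
E_5 = -13.6057 / 5² = -0.54422800000 eV
ΔE = E_10 - E_5 = 0.40817100000 eV

λ = hc/E = 1239.84 eV·nm / 0.40817100000 eV
λ = 3037.55044 nm

This is the ε-line of the Pfund series in H.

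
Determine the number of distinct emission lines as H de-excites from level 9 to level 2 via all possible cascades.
28

The electron can occupy levels n = 2, 3, ..., 9 during de-excitation — that is m = 9 - 2 + 1 = 8 distinct levels.

The number of distinct spectral lines equals the number of ways to choose 2 of these m levels (each pair gives one possible emission transition):

Number of lines = m(m-1)/2 = 8×7/2 = 28

These correspond to all possible transitions between the 8 levels:
9 → 8, 9 → 7, 9 → 6, 9 → 5, 9 → 4, 9 → 3, 9 → 2, 8 → 7...

Each transition produces a photon with a unique energy (and thus wavelength). This count does not depend on Z.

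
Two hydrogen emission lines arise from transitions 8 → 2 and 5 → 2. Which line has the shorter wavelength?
8 → 2

Calculate the energy for each transition:

Transition 8 → 2:
ΔE₁ = |E_2 - E_8| = |-13.6057/2² - (-13.6057/8²)|
ΔE₁ = |-3.401425000 - (-0.212589063)| = 3.188836 eV

Transition 5 → 2:
ΔE₂ = |E_2 - E_5| = |-13.6057/2² - (-13.6057/5²)|
ΔE₂ = |-3.401425000 - (-0.544228000)| = 2.857197 eV

Since 3.188836 eV > 2.857197 eV, the transition 8 → 2 emits the more energetic photon.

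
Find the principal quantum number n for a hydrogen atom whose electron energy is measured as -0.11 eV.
n = 11

The exact energy levels follow E_n = -13.6057 eV / n².

The measured value (-0.11 eV) is reported to only 2 significant figures, so we must test candidate n values and see which one matches to that precision.

Candidate energies:
  n = 9:  E = -13.6057/9² = -0.167972 eV
  n = 10:  E = -13.6057/10² = -0.136057 eV
  n = 11:  E = -13.6057/11² = -0.112444 eV  ← matches
  n = 12:  E = -13.6057/12² = -0.094484 eV
  n = 13:  E = -13.6057/13² = -0.080507 eV

Checking against the measurement of -0.11 eV (2 sig figs), only n = 11 agrees:
E_11 = -0.112444 eV, which rounds to -0.11 eV ✓

Therefore n = 11.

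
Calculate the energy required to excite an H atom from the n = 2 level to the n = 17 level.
3.354346 eV

The energy levels of a hydrogen-like atom are E_n = -13.6057 eV / n².

Energy at n = 2: E_2 = -13.6057 / 2² = -3.401425000 eV
Energy at n = 17: E_17 = -13.6057 / 17² = -0.047078547 eV

The excitation energy is the difference:
ΔE = E_17 - E_2
ΔE = -0.047078547 - (-3.401425000)
ΔE = 3.354346 eV

Since this is positive, energy must be absorbed (photon absorption).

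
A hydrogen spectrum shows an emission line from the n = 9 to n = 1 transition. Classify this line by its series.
Lyman series

The spectral series in hydrogen are named based on the final (lower) energy level:
- Lyman series: n_final = 1 (ultraviolet)
- Balmer series: n_final = 2 (visible/near-UV)
- Paschen series: n_final = 3 (infrared)
- Brackett series: n_final = 4 (infrared)
- Pfund series: n_final = 5 (far infrared)

Since this transition ends at n = 1, it belongs to the Lyman series.

For reference, this 9 → 1 line has photon energy
ΔE = 13.6057 eV × (1/1² - 1/9²) = 13.4377 eV,
corresponding to wavelength λ = hc/ΔE = 1239.84 eV·nm / 13.4377 eV = 92.27 nm in the ultraviolet region.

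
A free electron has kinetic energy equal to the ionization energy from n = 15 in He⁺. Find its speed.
2.92e+05 m/s (or 0.10% of c)

The binding energy at n = 15 for He⁺ is:
E_15 = -13.6057 × 2²/15² = -0.241879 eV
|E_15| = 0.241879 eV

Convert to Joules:
KE = 0.241879 eV × (1.602177 × 10⁻¹⁹ J/eV) = 3.8753e-20 J

Using KE = ½mv²:
v = √(2·KE/m_e)
v = √(2 × 3.8753e-20 J / 9.10938 × 10⁻³¹ kg)
v = 2.92e+05 m/s

This is approximately 0.10% the speed of light.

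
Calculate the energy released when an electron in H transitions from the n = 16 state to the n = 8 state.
0.159442 eV

The energy levels are E_n = -13.6057 eV / n².

Energy at n = 16: E_16 = -13.6057 / 16² = -0.053147266 eV
Energy at n = 8: E_8 = -13.6057 / 8² = -0.212589063 eV

For emission (electron falling to lower state), the photon energy is:
E_photon = E_16 - E_8 = |-0.053147266 - (-0.212589063)|
E_photon = 0.159442 eV

This energy is carried away by the emitted photon.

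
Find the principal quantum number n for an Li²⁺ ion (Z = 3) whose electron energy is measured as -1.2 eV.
n = 10

The exact energy levels follow E_n = -13.6057 Z² / n² eV with Z = 3.

The measured value (-1.2 eV) is reported to only 2 significant figures, so we must test candidate n values and see which one matches to that precision.

Candidate energies:
  n = 8:  E = -13.6057 × 3² / 8² = -1.91330 eV
  n = 9:  E = -13.6057 × 3² / 9² = -1.51174 eV
  n = 10:  E = -13.6057 × 3² / 10² = -1.22451 eV  ← matches
  n = 11:  E = -13.6057 × 3² / 11² = -1.01199 eV
  n = 12:  E = -13.6057 × 3² / 12² = -0.85036 eV

Checking against the measurement of -1.2 eV (2 sig figs), only n = 10 agrees:
E_10 = -1.22451 eV, which rounds to -1.2 eV ✓

Therefore n = 10.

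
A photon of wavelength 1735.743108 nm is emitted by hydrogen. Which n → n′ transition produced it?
n = 10 → n = 4

First, find the photon energy from the wavelength (hc = 1239.84 eV·nm):
E = hc/λ = 1239.84 eV·nm / 1735.743108 nm = 0.71429925 eV

The energy levels of hydrogen satisfy E_n = -13.6057 / n² eV, so an emission n_i → n_f releases
ΔE = 13.6057 × (1/n_f² − 1/n_i²) eV.

Setting ΔE equal to the photon energy:
1/n_f² − 1/n_i² = 0.71429925 / 13.6057 = 0.052500000

Since 1/n_i² must be positive, we need 1/n_f² > 0.052500000, i.e. n_f ≤ 4. For each allowed n_f, solve n_i = (1/n_f² − 0.052500000)^(−1/2) and check whether it is a whole number:
  n_f = 1: 1/n_i² = 1.000000000 − 0.052500000 = 0.947500000 → n_i = 1.027  (not an integer) ✗
  n_f = 2: 1/n_i² = 0.250000000 − 0.052500000 = 0.197500000 → n_i = 2.250  (not an integer) ✗
  n_f = 3: 1/n_i² = 0.111111111 − 0.052500000 = 0.058611111 → n_i = 4.131  (not an integer) ✗
  n_f = 4: 1/n_i² = 0.062500000 − 0.052500000 = 0.010000000 → n_i = 10.000  → integer, n_i = 10 ✓

Only n_f = 4 gives an integer upper level, n_i = 10.

The transition is from n = 10 to n = 4 (emission).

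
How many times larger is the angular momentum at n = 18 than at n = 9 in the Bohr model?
2.000000

In the Bohr model, L_n = nℏ, so the ratio is purely the ratio of quantum numbers:

L_18/L_9 = 18ℏ / 9ℏ = 18/9 = 2.000000

The angular momentum scales linearly with n.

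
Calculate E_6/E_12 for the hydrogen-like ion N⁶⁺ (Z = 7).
4.000000

Using E_n = -13.6057 Z² / n² eV with Z = 7:

E_6 = -13.6057 × 7² / 6² = -666.6793 / 36 = -18.518869444444 eV
E_12 = -13.6057 × 7² / 12² = -666.6793 / 144 = -4.629717361111 eV

The ratio is:
E_6/E_12 = (-18.518869444444) / (-4.629717361111)
E_6/E_12 = (-666.6793/36) / (-666.6793/144)
E_6/E_12 = 144/36
E_6/E_12 = 4.000000
(Note: the Z² factors cancel in the ratio.)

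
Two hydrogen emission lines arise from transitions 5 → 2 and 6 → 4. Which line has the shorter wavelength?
5 → 2

Calculate the energy for each transition:

Transition 5 → 2:
ΔE₁ = |E_2 - E_5| = |-13.6057/2² - (-13.6057/5²)|
ΔE₁ = |-3.401425000 - (-0.544228000)| = 2.857197 eV

Transition 6 → 4:
ΔE₂ = |E_4 - E_6| = |-13.6057/4² - (-13.6057/6²)|
ΔE₂ = |-0.850356250 - (-0.377936111)| = 0.472420 eV

Since 2.857197 eV > 0.472420 eV, the transition 5 → 2 emits the more energetic photon.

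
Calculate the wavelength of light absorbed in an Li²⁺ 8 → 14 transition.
962.19780 nm

First, find the transition energy using E_n = -13.6057 Z² / n² eV:
E_8 = -13.6057 × 3² / 8² = -1.913301563 eV
E_14 = -13.6057 × 3² / 14² = -0.624751531 eV

Photon energy: |ΔE| = |E_14 - E_8| = 1.288550032 eV

Convert to wavelength using E = hc/λ with hc = 1239.84 eV·nm:
λ = hc/E = 1239.84 eV·nm / 1.288550032 eV
λ = 962.19780 nm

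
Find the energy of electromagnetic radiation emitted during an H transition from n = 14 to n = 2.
3.332 eV

The energy levels are E_n = -13.6057 eV / n².

Energy at n = 14: E_14 = -13.6057 / 14² = -0.069417 eV
Energy at n = 2: E_2 = -13.6057 / 2² = -3.401425 eV

For emission (electron falling to lower state), the photon energy is:
E_photon = E_14 - E_2 = |-0.069417 - (-3.401425)|
E_photon = 3.332 eV

This energy is carried away by the emitted photon.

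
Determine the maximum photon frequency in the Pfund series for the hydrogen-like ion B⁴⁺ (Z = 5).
3.290e+15 Hz

The series limit corresponds to the transition from n = ∞ to n = 5.
This is the highest energy (shortest wavelength) transition in the Pfund series.

E_∞ = 0 eV
E_5 = -13.6057 × 5² / 5² = -13.60570000 eV

Energy at series limit:
ΔE = E_∞ - E_5 = 0 - (-13.60570000) = 13.60570000 eV
E = 13.60570000 eV × (1.602177 × 10⁻¹⁹ J/eV) = 2.17987e-18 J
f = E/h = 2.17987e-18 J / (6.62607 × 10⁻³⁴ J·s) = 3.290e+15 Hz

This energy equals the ionization energy from the n = 5 state of B⁴⁺.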